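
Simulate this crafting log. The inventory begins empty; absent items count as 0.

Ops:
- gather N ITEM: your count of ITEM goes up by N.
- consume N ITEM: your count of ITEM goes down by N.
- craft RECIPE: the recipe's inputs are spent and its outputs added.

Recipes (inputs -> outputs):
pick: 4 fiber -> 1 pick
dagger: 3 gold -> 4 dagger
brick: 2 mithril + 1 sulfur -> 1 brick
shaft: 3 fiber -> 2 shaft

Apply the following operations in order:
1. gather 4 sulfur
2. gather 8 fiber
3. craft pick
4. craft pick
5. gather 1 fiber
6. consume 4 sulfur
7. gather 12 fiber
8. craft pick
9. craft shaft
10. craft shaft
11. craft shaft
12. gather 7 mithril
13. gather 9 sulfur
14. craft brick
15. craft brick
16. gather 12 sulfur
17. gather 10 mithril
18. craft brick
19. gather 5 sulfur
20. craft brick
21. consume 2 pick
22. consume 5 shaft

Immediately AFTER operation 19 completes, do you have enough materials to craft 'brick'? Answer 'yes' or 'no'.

Answer: yes

Derivation:
After 1 (gather 4 sulfur): sulfur=4
After 2 (gather 8 fiber): fiber=8 sulfur=4
After 3 (craft pick): fiber=4 pick=1 sulfur=4
After 4 (craft pick): pick=2 sulfur=4
After 5 (gather 1 fiber): fiber=1 pick=2 sulfur=4
After 6 (consume 4 sulfur): fiber=1 pick=2
After 7 (gather 12 fiber): fiber=13 pick=2
After 8 (craft pick): fiber=9 pick=3
After 9 (craft shaft): fiber=6 pick=3 shaft=2
After 10 (craft shaft): fiber=3 pick=3 shaft=4
After 11 (craft shaft): pick=3 shaft=6
After 12 (gather 7 mithril): mithril=7 pick=3 shaft=6
After 13 (gather 9 sulfur): mithril=7 pick=3 shaft=6 sulfur=9
After 14 (craft brick): brick=1 mithril=5 pick=3 shaft=6 sulfur=8
After 15 (craft brick): brick=2 mithril=3 pick=3 shaft=6 sulfur=7
After 16 (gather 12 sulfur): brick=2 mithril=3 pick=3 shaft=6 sulfur=19
After 17 (gather 10 mithril): brick=2 mithril=13 pick=3 shaft=6 sulfur=19
After 18 (craft brick): brick=3 mithril=11 pick=3 shaft=6 sulfur=18
After 19 (gather 5 sulfur): brick=3 mithril=11 pick=3 shaft=6 sulfur=23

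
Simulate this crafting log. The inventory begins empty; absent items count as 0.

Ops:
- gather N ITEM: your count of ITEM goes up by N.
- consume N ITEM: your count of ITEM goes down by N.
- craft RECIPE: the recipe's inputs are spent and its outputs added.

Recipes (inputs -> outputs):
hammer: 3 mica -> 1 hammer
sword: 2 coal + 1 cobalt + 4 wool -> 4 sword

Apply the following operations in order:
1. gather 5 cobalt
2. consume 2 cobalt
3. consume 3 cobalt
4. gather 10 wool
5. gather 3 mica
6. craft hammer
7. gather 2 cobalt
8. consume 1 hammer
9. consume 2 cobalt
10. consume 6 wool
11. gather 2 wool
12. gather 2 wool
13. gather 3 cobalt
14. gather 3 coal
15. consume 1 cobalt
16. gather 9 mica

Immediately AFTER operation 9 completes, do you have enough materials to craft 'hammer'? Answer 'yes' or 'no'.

Answer: no

Derivation:
After 1 (gather 5 cobalt): cobalt=5
After 2 (consume 2 cobalt): cobalt=3
After 3 (consume 3 cobalt): (empty)
After 4 (gather 10 wool): wool=10
After 5 (gather 3 mica): mica=3 wool=10
After 6 (craft hammer): hammer=1 wool=10
After 7 (gather 2 cobalt): cobalt=2 hammer=1 wool=10
After 8 (consume 1 hammer): cobalt=2 wool=10
After 9 (consume 2 cobalt): wool=10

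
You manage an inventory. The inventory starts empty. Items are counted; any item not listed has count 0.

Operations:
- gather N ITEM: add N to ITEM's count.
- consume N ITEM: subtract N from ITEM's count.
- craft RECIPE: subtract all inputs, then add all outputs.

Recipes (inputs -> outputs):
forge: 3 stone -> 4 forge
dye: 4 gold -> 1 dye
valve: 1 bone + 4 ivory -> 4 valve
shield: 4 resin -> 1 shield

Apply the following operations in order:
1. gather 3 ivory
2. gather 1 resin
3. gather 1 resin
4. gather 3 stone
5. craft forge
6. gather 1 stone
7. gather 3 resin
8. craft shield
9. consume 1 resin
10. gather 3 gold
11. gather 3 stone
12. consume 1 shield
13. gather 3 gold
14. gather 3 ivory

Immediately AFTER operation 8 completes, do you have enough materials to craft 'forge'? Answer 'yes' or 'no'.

After 1 (gather 3 ivory): ivory=3
After 2 (gather 1 resin): ivory=3 resin=1
After 3 (gather 1 resin): ivory=3 resin=2
After 4 (gather 3 stone): ivory=3 resin=2 stone=3
After 5 (craft forge): forge=4 ivory=3 resin=2
After 6 (gather 1 stone): forge=4 ivory=3 resin=2 stone=1
After 7 (gather 3 resin): forge=4 ivory=3 resin=5 stone=1
After 8 (craft shield): forge=4 ivory=3 resin=1 shield=1 stone=1

Answer: no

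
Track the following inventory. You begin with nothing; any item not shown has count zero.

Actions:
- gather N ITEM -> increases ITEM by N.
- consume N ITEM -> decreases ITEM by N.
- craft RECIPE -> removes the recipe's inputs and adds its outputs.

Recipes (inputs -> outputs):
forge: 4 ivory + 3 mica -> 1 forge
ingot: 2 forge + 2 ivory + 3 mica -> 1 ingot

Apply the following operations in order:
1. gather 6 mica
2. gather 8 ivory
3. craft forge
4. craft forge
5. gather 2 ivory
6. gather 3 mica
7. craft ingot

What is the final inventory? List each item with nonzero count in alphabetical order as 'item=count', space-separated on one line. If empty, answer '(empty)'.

After 1 (gather 6 mica): mica=6
After 2 (gather 8 ivory): ivory=8 mica=6
After 3 (craft forge): forge=1 ivory=4 mica=3
After 4 (craft forge): forge=2
After 5 (gather 2 ivory): forge=2 ivory=2
After 6 (gather 3 mica): forge=2 ivory=2 mica=3
After 7 (craft ingot): ingot=1

Answer: ingot=1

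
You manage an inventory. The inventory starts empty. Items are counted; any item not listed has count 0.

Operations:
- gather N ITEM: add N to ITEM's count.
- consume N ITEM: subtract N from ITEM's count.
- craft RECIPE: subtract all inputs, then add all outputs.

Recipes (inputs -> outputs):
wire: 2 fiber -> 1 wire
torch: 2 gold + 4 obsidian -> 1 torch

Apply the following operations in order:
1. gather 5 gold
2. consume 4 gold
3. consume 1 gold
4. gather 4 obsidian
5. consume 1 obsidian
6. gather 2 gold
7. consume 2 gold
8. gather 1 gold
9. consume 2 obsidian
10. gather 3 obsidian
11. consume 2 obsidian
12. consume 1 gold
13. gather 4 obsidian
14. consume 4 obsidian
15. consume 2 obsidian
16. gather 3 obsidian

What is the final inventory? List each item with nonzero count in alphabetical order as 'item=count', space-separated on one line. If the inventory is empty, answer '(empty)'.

After 1 (gather 5 gold): gold=5
After 2 (consume 4 gold): gold=1
After 3 (consume 1 gold): (empty)
After 4 (gather 4 obsidian): obsidian=4
After 5 (consume 1 obsidian): obsidian=3
After 6 (gather 2 gold): gold=2 obsidian=3
After 7 (consume 2 gold): obsidian=3
After 8 (gather 1 gold): gold=1 obsidian=3
After 9 (consume 2 obsidian): gold=1 obsidian=1
After 10 (gather 3 obsidian): gold=1 obsidian=4
After 11 (consume 2 obsidian): gold=1 obsidian=2
After 12 (consume 1 gold): obsidian=2
After 13 (gather 4 obsidian): obsidian=6
After 14 (consume 4 obsidian): obsidian=2
After 15 (consume 2 obsidian): (empty)
After 16 (gather 3 obsidian): obsidian=3

Answer: obsidian=3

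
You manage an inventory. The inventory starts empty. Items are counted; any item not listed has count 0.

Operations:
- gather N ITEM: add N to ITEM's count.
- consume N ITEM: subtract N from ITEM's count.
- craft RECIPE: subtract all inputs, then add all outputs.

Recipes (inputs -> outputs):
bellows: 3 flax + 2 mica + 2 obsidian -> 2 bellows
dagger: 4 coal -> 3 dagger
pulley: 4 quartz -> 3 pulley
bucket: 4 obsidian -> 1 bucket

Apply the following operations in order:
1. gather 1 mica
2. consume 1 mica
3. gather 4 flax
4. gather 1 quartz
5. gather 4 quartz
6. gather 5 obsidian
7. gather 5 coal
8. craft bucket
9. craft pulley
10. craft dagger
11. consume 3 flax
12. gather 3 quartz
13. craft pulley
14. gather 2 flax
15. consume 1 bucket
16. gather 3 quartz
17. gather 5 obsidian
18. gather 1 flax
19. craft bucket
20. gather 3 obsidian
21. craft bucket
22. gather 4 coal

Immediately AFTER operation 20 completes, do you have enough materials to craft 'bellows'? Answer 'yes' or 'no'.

After 1 (gather 1 mica): mica=1
After 2 (consume 1 mica): (empty)
After 3 (gather 4 flax): flax=4
After 4 (gather 1 quartz): flax=4 quartz=1
After 5 (gather 4 quartz): flax=4 quartz=5
After 6 (gather 5 obsidian): flax=4 obsidian=5 quartz=5
After 7 (gather 5 coal): coal=5 flax=4 obsidian=5 quartz=5
After 8 (craft bucket): bucket=1 coal=5 flax=4 obsidian=1 quartz=5
After 9 (craft pulley): bucket=1 coal=5 flax=4 obsidian=1 pulley=3 quartz=1
After 10 (craft dagger): bucket=1 coal=1 dagger=3 flax=4 obsidian=1 pulley=3 quartz=1
After 11 (consume 3 flax): bucket=1 coal=1 dagger=3 flax=1 obsidian=1 pulley=3 quartz=1
After 12 (gather 3 quartz): bucket=1 coal=1 dagger=3 flax=1 obsidian=1 pulley=3 quartz=4
After 13 (craft pulley): bucket=1 coal=1 dagger=3 flax=1 obsidian=1 pulley=6
After 14 (gather 2 flax): bucket=1 coal=1 dagger=3 flax=3 obsidian=1 pulley=6
After 15 (consume 1 bucket): coal=1 dagger=3 flax=3 obsidian=1 pulley=6
After 16 (gather 3 quartz): coal=1 dagger=3 flax=3 obsidian=1 pulley=6 quartz=3
After 17 (gather 5 obsidian): coal=1 dagger=3 flax=3 obsidian=6 pulley=6 quartz=3
After 18 (gather 1 flax): coal=1 dagger=3 flax=4 obsidian=6 pulley=6 quartz=3
After 19 (craft bucket): bucket=1 coal=1 dagger=3 flax=4 obsidian=2 pulley=6 quartz=3
After 20 (gather 3 obsidian): bucket=1 coal=1 dagger=3 flax=4 obsidian=5 pulley=6 quartz=3

Answer: no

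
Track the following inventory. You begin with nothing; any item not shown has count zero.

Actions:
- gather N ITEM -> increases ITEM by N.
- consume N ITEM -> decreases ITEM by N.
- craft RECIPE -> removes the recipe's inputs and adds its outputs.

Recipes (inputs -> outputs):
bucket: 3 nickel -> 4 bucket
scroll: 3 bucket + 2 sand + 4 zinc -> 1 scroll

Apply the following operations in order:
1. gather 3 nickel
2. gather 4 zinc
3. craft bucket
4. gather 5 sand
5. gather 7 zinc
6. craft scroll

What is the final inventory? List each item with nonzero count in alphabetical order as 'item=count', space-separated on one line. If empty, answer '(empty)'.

Answer: bucket=1 sand=3 scroll=1 zinc=7

Derivation:
After 1 (gather 3 nickel): nickel=3
After 2 (gather 4 zinc): nickel=3 zinc=4
After 3 (craft bucket): bucket=4 zinc=4
After 4 (gather 5 sand): bucket=4 sand=5 zinc=4
After 5 (gather 7 zinc): bucket=4 sand=5 zinc=11
After 6 (craft scroll): bucket=1 sand=3 scroll=1 zinc=7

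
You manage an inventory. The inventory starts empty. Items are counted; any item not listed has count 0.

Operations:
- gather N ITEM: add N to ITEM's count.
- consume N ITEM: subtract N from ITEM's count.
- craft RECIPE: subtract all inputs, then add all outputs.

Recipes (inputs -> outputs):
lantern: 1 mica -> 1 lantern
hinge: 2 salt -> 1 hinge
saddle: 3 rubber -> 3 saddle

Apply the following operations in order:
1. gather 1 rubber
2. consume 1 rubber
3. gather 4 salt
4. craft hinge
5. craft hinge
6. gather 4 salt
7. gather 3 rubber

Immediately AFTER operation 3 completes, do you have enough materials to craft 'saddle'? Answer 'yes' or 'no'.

After 1 (gather 1 rubber): rubber=1
After 2 (consume 1 rubber): (empty)
After 3 (gather 4 salt): salt=4

Answer: no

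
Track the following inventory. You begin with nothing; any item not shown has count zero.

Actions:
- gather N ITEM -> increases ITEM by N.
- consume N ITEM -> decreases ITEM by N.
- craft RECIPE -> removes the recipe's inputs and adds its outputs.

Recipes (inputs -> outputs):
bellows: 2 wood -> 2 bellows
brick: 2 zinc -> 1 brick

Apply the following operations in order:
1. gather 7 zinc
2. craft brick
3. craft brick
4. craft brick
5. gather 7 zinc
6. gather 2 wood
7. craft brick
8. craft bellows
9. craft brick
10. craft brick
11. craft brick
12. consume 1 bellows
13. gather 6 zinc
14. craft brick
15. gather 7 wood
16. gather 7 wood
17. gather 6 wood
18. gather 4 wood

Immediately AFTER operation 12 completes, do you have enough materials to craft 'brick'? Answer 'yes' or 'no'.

Answer: no

Derivation:
After 1 (gather 7 zinc): zinc=7
After 2 (craft brick): brick=1 zinc=5
After 3 (craft brick): brick=2 zinc=3
After 4 (craft brick): brick=3 zinc=1
After 5 (gather 7 zinc): brick=3 zinc=8
After 6 (gather 2 wood): brick=3 wood=2 zinc=8
After 7 (craft brick): brick=4 wood=2 zinc=6
After 8 (craft bellows): bellows=2 brick=4 zinc=6
After 9 (craft brick): bellows=2 brick=5 zinc=4
After 10 (craft brick): bellows=2 brick=6 zinc=2
After 11 (craft brick): bellows=2 brick=7
After 12 (consume 1 bellows): bellows=1 brick=7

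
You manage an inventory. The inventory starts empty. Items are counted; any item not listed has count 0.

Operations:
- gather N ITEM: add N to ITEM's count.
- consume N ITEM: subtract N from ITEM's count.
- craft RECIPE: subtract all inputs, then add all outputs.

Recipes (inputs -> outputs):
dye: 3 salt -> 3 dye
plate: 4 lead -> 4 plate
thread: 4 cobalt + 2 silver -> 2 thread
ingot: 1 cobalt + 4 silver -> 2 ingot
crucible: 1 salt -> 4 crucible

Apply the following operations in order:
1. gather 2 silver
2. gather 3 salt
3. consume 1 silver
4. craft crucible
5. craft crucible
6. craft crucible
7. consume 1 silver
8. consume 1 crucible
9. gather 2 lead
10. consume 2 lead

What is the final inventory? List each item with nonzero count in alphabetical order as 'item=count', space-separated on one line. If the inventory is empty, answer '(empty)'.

After 1 (gather 2 silver): silver=2
After 2 (gather 3 salt): salt=3 silver=2
After 3 (consume 1 silver): salt=3 silver=1
After 4 (craft crucible): crucible=4 salt=2 silver=1
After 5 (craft crucible): crucible=8 salt=1 silver=1
After 6 (craft crucible): crucible=12 silver=1
After 7 (consume 1 silver): crucible=12
After 8 (consume 1 crucible): crucible=11
After 9 (gather 2 lead): crucible=11 lead=2
After 10 (consume 2 lead): crucible=11

Answer: crucible=11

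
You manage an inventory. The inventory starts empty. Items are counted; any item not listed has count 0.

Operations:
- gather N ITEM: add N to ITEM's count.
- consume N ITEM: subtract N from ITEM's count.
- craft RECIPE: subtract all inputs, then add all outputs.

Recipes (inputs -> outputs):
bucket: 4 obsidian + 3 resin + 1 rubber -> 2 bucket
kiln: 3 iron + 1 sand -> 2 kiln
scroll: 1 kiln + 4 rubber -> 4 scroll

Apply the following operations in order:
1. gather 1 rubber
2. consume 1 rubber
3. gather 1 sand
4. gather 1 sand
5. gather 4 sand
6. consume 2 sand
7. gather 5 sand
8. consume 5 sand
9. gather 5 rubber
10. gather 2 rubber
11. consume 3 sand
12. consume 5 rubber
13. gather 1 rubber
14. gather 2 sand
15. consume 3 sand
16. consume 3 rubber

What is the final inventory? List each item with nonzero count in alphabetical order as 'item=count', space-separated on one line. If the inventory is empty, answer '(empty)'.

Answer: (empty)

Derivation:
After 1 (gather 1 rubber): rubber=1
After 2 (consume 1 rubber): (empty)
After 3 (gather 1 sand): sand=1
After 4 (gather 1 sand): sand=2
After 5 (gather 4 sand): sand=6
After 6 (consume 2 sand): sand=4
After 7 (gather 5 sand): sand=9
After 8 (consume 5 sand): sand=4
After 9 (gather 5 rubber): rubber=5 sand=4
After 10 (gather 2 rubber): rubber=7 sand=4
After 11 (consume 3 sand): rubber=7 sand=1
After 12 (consume 5 rubber): rubber=2 sand=1
After 13 (gather 1 rubber): rubber=3 sand=1
After 14 (gather 2 sand): rubber=3 sand=3
After 15 (consume 3 sand): rubber=3
After 16 (consume 3 rubber): (empty)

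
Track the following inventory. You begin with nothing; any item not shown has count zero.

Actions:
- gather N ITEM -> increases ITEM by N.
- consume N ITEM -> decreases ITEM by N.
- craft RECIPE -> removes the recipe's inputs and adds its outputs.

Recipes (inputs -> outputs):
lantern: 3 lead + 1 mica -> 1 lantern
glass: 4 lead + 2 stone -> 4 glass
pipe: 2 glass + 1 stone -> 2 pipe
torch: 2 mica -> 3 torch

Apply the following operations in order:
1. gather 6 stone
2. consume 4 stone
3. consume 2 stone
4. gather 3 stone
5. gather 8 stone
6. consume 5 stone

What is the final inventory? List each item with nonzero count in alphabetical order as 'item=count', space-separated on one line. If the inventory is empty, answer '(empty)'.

After 1 (gather 6 stone): stone=6
After 2 (consume 4 stone): stone=2
After 3 (consume 2 stone): (empty)
After 4 (gather 3 stone): stone=3
After 5 (gather 8 stone): stone=11
After 6 (consume 5 stone): stone=6

Answer: stone=6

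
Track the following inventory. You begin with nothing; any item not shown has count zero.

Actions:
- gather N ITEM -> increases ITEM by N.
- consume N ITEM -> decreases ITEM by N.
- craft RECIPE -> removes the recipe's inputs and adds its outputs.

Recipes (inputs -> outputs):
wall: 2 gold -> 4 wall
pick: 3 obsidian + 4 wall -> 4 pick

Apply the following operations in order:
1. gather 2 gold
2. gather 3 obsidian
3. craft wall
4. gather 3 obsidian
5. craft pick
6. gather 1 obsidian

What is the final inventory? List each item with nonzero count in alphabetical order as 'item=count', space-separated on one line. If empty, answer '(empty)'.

After 1 (gather 2 gold): gold=2
After 2 (gather 3 obsidian): gold=2 obsidian=3
After 3 (craft wall): obsidian=3 wall=4
After 4 (gather 3 obsidian): obsidian=6 wall=4
After 5 (craft pick): obsidian=3 pick=4
After 6 (gather 1 obsidian): obsidian=4 pick=4

Answer: obsidian=4 pick=4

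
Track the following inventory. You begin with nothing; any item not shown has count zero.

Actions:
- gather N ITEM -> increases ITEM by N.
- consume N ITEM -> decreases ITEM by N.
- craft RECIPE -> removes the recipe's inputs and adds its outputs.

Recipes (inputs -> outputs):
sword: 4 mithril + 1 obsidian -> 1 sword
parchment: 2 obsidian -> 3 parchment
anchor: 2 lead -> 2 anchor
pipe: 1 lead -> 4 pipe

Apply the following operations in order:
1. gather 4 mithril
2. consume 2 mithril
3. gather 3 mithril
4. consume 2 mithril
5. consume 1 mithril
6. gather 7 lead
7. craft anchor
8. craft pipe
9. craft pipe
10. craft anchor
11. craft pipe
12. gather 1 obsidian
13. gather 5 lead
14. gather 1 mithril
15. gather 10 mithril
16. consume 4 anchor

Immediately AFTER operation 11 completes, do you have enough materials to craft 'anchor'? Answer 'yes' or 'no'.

Answer: no

Derivation:
After 1 (gather 4 mithril): mithril=4
After 2 (consume 2 mithril): mithril=2
After 3 (gather 3 mithril): mithril=5
After 4 (consume 2 mithril): mithril=3
After 5 (consume 1 mithril): mithril=2
After 6 (gather 7 lead): lead=7 mithril=2
After 7 (craft anchor): anchor=2 lead=5 mithril=2
After 8 (craft pipe): anchor=2 lead=4 mithril=2 pipe=4
After 9 (craft pipe): anchor=2 lead=3 mithril=2 pipe=8
After 10 (craft anchor): anchor=4 lead=1 mithril=2 pipe=8
After 11 (craft pipe): anchor=4 mithril=2 pipe=12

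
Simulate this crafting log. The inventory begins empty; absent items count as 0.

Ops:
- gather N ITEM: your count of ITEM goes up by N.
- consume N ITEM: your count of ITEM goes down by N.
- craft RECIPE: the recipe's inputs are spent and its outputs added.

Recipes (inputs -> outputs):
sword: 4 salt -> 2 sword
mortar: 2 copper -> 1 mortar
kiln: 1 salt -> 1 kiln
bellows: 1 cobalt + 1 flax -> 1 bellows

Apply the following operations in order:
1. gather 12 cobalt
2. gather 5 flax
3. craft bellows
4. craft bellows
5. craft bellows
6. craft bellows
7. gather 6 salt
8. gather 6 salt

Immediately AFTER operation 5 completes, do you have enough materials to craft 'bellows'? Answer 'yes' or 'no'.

After 1 (gather 12 cobalt): cobalt=12
After 2 (gather 5 flax): cobalt=12 flax=5
After 3 (craft bellows): bellows=1 cobalt=11 flax=4
After 4 (craft bellows): bellows=2 cobalt=10 flax=3
After 5 (craft bellows): bellows=3 cobalt=9 flax=2

Answer: yes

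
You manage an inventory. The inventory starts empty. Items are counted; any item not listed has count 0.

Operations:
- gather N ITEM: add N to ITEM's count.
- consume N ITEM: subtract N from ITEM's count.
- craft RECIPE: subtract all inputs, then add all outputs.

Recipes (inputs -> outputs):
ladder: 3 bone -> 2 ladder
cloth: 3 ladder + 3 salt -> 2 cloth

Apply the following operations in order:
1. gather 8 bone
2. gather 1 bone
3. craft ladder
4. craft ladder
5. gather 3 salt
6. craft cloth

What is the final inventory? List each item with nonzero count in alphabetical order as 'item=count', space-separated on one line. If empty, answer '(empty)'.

Answer: bone=3 cloth=2 ladder=1

Derivation:
After 1 (gather 8 bone): bone=8
After 2 (gather 1 bone): bone=9
After 3 (craft ladder): bone=6 ladder=2
After 4 (craft ladder): bone=3 ladder=4
After 5 (gather 3 salt): bone=3 ladder=4 salt=3
After 6 (craft cloth): bone=3 cloth=2 ladder=1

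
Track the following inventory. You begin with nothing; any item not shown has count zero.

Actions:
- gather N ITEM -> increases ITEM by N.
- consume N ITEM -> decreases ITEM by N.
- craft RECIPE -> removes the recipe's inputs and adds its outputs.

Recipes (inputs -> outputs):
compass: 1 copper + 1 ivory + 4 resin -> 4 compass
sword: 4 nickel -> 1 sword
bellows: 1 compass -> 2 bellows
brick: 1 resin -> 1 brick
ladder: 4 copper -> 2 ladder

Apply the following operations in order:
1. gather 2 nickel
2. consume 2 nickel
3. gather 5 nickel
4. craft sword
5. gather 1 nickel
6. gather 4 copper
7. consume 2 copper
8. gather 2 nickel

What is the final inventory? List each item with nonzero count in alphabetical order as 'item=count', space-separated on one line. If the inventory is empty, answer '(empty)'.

Answer: copper=2 nickel=4 sword=1

Derivation:
After 1 (gather 2 nickel): nickel=2
After 2 (consume 2 nickel): (empty)
After 3 (gather 5 nickel): nickel=5
After 4 (craft sword): nickel=1 sword=1
After 5 (gather 1 nickel): nickel=2 sword=1
After 6 (gather 4 copper): copper=4 nickel=2 sword=1
After 7 (consume 2 copper): copper=2 nickel=2 sword=1
After 8 (gather 2 nickel): copper=2 nickel=4 sword=1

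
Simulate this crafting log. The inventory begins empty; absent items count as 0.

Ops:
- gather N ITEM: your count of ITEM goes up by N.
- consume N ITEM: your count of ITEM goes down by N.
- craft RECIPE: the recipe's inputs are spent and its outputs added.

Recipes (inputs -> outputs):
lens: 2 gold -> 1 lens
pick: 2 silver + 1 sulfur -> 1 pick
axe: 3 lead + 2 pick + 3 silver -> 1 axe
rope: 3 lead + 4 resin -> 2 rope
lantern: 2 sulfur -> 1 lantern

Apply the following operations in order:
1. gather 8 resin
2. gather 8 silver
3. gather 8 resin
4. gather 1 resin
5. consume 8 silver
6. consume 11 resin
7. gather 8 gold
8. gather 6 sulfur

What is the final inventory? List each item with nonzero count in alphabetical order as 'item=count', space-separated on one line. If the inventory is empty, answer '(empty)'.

After 1 (gather 8 resin): resin=8
After 2 (gather 8 silver): resin=8 silver=8
After 3 (gather 8 resin): resin=16 silver=8
After 4 (gather 1 resin): resin=17 silver=8
After 5 (consume 8 silver): resin=17
After 6 (consume 11 resin): resin=6
After 7 (gather 8 gold): gold=8 resin=6
After 8 (gather 6 sulfur): gold=8 resin=6 sulfur=6

Answer: gold=8 resin=6 sulfur=6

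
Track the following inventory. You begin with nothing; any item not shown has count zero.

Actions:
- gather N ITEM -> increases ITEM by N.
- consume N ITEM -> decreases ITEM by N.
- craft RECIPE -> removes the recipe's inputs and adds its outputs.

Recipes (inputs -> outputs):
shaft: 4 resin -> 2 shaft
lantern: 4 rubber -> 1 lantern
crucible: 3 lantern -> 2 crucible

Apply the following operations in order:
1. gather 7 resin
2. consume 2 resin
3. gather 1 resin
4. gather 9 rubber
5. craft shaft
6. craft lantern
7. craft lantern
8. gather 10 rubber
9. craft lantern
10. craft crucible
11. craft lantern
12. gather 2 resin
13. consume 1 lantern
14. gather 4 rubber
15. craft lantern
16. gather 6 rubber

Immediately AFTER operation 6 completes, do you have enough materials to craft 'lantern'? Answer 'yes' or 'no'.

After 1 (gather 7 resin): resin=7
After 2 (consume 2 resin): resin=5
After 3 (gather 1 resin): resin=6
After 4 (gather 9 rubber): resin=6 rubber=9
After 5 (craft shaft): resin=2 rubber=9 shaft=2
After 6 (craft lantern): lantern=1 resin=2 rubber=5 shaft=2

Answer: yes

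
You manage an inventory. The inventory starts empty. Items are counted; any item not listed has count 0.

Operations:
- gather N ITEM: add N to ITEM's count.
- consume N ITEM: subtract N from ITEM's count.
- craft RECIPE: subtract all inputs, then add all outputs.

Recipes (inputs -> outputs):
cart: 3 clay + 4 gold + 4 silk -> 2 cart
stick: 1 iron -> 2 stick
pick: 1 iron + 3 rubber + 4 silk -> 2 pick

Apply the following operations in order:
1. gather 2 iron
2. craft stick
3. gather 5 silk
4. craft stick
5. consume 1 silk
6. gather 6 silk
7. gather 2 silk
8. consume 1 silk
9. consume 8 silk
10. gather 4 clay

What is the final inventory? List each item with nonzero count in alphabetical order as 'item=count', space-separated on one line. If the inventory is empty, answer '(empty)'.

After 1 (gather 2 iron): iron=2
After 2 (craft stick): iron=1 stick=2
After 3 (gather 5 silk): iron=1 silk=5 stick=2
After 4 (craft stick): silk=5 stick=4
After 5 (consume 1 silk): silk=4 stick=4
After 6 (gather 6 silk): silk=10 stick=4
After 7 (gather 2 silk): silk=12 stick=4
After 8 (consume 1 silk): silk=11 stick=4
After 9 (consume 8 silk): silk=3 stick=4
After 10 (gather 4 clay): clay=4 silk=3 stick=4

Answer: clay=4 silk=3 stick=4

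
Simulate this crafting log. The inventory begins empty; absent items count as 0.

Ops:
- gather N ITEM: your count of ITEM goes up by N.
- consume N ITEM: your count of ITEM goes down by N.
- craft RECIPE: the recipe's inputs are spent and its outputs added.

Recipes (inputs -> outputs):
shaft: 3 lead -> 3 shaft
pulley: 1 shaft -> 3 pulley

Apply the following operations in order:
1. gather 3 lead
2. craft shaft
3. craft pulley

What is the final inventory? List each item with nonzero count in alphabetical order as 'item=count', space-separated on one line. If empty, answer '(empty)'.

After 1 (gather 3 lead): lead=3
After 2 (craft shaft): shaft=3
After 3 (craft pulley): pulley=3 shaft=2

Answer: pulley=3 shaft=2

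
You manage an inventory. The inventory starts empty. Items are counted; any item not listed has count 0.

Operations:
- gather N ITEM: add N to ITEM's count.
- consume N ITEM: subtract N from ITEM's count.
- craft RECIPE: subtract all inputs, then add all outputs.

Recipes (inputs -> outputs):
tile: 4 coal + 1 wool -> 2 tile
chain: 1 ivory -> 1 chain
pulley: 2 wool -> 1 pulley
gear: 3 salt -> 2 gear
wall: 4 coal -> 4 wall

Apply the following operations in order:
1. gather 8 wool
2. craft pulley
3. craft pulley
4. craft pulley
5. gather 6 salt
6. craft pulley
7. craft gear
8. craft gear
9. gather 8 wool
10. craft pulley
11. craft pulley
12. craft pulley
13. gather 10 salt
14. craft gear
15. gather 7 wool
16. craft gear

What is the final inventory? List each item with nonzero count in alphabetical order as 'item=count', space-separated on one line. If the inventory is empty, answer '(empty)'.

Answer: gear=8 pulley=7 salt=4 wool=9

Derivation:
After 1 (gather 8 wool): wool=8
After 2 (craft pulley): pulley=1 wool=6
After 3 (craft pulley): pulley=2 wool=4
After 4 (craft pulley): pulley=3 wool=2
After 5 (gather 6 salt): pulley=3 salt=6 wool=2
After 6 (craft pulley): pulley=4 salt=6
After 7 (craft gear): gear=2 pulley=4 salt=3
After 8 (craft gear): gear=4 pulley=4
After 9 (gather 8 wool): gear=4 pulley=4 wool=8
After 10 (craft pulley): gear=4 pulley=5 wool=6
After 11 (craft pulley): gear=4 pulley=6 wool=4
After 12 (craft pulley): gear=4 pulley=7 wool=2
After 13 (gather 10 salt): gear=4 pulley=7 salt=10 wool=2
After 14 (craft gear): gear=6 pulley=7 salt=7 wool=2
After 15 (gather 7 wool): gear=6 pulley=7 salt=7 wool=9
After 16 (craft gear): gear=8 pulley=7 salt=4 wool=9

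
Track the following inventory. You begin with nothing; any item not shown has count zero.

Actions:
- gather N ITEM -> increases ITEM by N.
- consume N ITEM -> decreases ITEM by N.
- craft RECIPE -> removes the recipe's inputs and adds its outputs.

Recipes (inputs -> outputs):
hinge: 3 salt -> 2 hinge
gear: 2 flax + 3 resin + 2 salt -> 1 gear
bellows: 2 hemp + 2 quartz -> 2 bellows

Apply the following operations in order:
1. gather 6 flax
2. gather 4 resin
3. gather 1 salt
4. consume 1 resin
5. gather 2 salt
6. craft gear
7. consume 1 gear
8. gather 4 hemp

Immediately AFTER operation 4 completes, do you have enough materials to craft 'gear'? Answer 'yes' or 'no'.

Answer: no

Derivation:
After 1 (gather 6 flax): flax=6
After 2 (gather 4 resin): flax=6 resin=4
After 3 (gather 1 salt): flax=6 resin=4 salt=1
After 4 (consume 1 resin): flax=6 resin=3 salt=1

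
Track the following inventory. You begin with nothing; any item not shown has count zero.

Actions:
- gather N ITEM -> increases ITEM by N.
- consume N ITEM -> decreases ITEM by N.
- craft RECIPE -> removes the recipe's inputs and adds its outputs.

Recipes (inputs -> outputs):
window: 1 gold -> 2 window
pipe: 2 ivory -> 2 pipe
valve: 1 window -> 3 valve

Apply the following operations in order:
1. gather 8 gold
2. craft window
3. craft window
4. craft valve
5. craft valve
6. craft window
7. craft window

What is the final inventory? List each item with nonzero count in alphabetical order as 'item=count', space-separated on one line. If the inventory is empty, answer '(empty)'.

After 1 (gather 8 gold): gold=8
After 2 (craft window): gold=7 window=2
After 3 (craft window): gold=6 window=4
After 4 (craft valve): gold=6 valve=3 window=3
After 5 (craft valve): gold=6 valve=6 window=2
After 6 (craft window): gold=5 valve=6 window=4
After 7 (craft window): gold=4 valve=6 window=6

Answer: gold=4 valve=6 window=6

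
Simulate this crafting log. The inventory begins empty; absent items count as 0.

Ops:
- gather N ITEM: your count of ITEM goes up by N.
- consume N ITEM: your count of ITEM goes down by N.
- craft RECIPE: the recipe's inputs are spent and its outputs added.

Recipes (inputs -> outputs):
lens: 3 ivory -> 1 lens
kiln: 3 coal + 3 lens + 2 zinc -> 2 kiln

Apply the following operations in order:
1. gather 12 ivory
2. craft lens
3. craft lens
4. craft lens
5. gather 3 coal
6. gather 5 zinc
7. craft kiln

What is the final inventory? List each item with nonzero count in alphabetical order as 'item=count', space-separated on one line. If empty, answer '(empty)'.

After 1 (gather 12 ivory): ivory=12
After 2 (craft lens): ivory=9 lens=1
After 3 (craft lens): ivory=6 lens=2
After 4 (craft lens): ivory=3 lens=3
After 5 (gather 3 coal): coal=3 ivory=3 lens=3
After 6 (gather 5 zinc): coal=3 ivory=3 lens=3 zinc=5
After 7 (craft kiln): ivory=3 kiln=2 zinc=3

Answer: ivory=3 kiln=2 zinc=3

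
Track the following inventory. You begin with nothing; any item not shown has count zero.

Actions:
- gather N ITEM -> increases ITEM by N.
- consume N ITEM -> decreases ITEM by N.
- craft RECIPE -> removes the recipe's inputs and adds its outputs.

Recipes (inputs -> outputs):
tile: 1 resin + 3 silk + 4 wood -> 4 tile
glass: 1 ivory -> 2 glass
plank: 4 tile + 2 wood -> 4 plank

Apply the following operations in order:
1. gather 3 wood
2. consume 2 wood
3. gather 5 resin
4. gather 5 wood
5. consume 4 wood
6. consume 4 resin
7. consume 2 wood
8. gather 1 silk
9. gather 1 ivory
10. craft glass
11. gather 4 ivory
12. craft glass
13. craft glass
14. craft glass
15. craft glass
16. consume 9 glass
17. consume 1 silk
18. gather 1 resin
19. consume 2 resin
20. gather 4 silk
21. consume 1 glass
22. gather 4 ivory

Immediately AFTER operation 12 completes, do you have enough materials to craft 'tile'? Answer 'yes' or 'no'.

After 1 (gather 3 wood): wood=3
After 2 (consume 2 wood): wood=1
After 3 (gather 5 resin): resin=5 wood=1
After 4 (gather 5 wood): resin=5 wood=6
After 5 (consume 4 wood): resin=5 wood=2
After 6 (consume 4 resin): resin=1 wood=2
After 7 (consume 2 wood): resin=1
After 8 (gather 1 silk): resin=1 silk=1
After 9 (gather 1 ivory): ivory=1 resin=1 silk=1
After 10 (craft glass): glass=2 resin=1 silk=1
After 11 (gather 4 ivory): glass=2 ivory=4 resin=1 silk=1
After 12 (craft glass): glass=4 ivory=3 resin=1 silk=1

Answer: no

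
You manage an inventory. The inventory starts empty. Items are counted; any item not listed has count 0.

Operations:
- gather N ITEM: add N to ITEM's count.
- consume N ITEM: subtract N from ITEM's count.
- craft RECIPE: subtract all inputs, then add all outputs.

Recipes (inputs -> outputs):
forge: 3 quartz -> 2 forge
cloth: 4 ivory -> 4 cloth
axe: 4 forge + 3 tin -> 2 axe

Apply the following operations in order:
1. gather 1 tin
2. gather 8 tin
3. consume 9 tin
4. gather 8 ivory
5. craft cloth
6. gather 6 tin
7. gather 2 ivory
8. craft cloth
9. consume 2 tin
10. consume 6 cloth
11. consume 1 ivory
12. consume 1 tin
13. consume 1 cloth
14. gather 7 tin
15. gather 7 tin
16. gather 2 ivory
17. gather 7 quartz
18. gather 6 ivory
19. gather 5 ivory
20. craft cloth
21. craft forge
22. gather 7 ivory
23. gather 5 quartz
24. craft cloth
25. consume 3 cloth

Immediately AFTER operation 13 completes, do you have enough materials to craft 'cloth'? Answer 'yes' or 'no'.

Answer: no

Derivation:
After 1 (gather 1 tin): tin=1
After 2 (gather 8 tin): tin=9
After 3 (consume 9 tin): (empty)
After 4 (gather 8 ivory): ivory=8
After 5 (craft cloth): cloth=4 ivory=4
After 6 (gather 6 tin): cloth=4 ivory=4 tin=6
After 7 (gather 2 ivory): cloth=4 ivory=6 tin=6
After 8 (craft cloth): cloth=8 ivory=2 tin=6
After 9 (consume 2 tin): cloth=8 ivory=2 tin=4
After 10 (consume 6 cloth): cloth=2 ivory=2 tin=4
After 11 (consume 1 ivory): cloth=2 ivory=1 tin=4
After 12 (consume 1 tin): cloth=2 ivory=1 tin=3
After 13 (consume 1 cloth): cloth=1 ivory=1 tin=3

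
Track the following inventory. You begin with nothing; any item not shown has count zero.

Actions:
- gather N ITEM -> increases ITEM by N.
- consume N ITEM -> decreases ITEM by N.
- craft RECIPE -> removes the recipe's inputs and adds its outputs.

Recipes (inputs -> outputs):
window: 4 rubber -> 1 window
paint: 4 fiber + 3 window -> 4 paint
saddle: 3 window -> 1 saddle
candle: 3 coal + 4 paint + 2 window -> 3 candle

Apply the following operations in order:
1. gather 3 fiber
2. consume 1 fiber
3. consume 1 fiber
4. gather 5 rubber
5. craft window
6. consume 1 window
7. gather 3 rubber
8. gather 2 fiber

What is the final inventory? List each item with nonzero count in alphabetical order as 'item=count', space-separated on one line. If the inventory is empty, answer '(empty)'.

Answer: fiber=3 rubber=4

Derivation:
After 1 (gather 3 fiber): fiber=3
After 2 (consume 1 fiber): fiber=2
After 3 (consume 1 fiber): fiber=1
After 4 (gather 5 rubber): fiber=1 rubber=5
After 5 (craft window): fiber=1 rubber=1 window=1
After 6 (consume 1 window): fiber=1 rubber=1
After 7 (gather 3 rubber): fiber=1 rubber=4
After 8 (gather 2 fiber): fiber=3 rubber=4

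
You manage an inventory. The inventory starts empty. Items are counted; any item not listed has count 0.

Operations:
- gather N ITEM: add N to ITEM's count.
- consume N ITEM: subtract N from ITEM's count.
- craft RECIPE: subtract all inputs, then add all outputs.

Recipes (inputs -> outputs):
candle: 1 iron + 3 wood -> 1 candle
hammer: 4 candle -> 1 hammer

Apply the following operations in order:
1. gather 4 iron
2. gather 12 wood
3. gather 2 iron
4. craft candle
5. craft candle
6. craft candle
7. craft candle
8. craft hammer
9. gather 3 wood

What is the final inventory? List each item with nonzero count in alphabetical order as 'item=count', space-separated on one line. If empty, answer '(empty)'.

After 1 (gather 4 iron): iron=4
After 2 (gather 12 wood): iron=4 wood=12
After 3 (gather 2 iron): iron=6 wood=12
After 4 (craft candle): candle=1 iron=5 wood=9
After 5 (craft candle): candle=2 iron=4 wood=6
After 6 (craft candle): candle=3 iron=3 wood=3
After 7 (craft candle): candle=4 iron=2
After 8 (craft hammer): hammer=1 iron=2
After 9 (gather 3 wood): hammer=1 iron=2 wood=3

Answer: hammer=1 iron=2 wood=3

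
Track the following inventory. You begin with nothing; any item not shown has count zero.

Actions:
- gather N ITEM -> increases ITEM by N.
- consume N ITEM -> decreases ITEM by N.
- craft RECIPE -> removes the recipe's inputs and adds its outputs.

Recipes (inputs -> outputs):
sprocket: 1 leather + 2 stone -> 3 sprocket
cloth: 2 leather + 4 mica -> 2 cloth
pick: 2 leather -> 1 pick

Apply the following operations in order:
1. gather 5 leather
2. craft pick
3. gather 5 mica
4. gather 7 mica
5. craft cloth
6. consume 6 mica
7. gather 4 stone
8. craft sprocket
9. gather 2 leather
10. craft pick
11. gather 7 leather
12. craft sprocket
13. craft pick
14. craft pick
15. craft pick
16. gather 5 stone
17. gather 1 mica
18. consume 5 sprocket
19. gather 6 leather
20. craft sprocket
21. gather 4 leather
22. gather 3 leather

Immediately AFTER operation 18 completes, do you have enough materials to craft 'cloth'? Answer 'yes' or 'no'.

Answer: no

Derivation:
After 1 (gather 5 leather): leather=5
After 2 (craft pick): leather=3 pick=1
After 3 (gather 5 mica): leather=3 mica=5 pick=1
After 4 (gather 7 mica): leather=3 mica=12 pick=1
After 5 (craft cloth): cloth=2 leather=1 mica=8 pick=1
After 6 (consume 6 mica): cloth=2 leather=1 mica=2 pick=1
After 7 (gather 4 stone): cloth=2 leather=1 mica=2 pick=1 stone=4
After 8 (craft sprocket): cloth=2 mica=2 pick=1 sprocket=3 stone=2
After 9 (gather 2 leather): cloth=2 leather=2 mica=2 pick=1 sprocket=3 stone=2
After 10 (craft pick): cloth=2 mica=2 pick=2 sprocket=3 stone=2
After 11 (gather 7 leather): cloth=2 leather=7 mica=2 pick=2 sprocket=3 stone=2
After 12 (craft sprocket): cloth=2 leather=6 mica=2 pick=2 sprocket=6
After 13 (craft pick): cloth=2 leather=4 mica=2 pick=3 sprocket=6
After 14 (craft pick): cloth=2 leather=2 mica=2 pick=4 sprocket=6
After 15 (craft pick): cloth=2 mica=2 pick=5 sprocket=6
After 16 (gather 5 stone): cloth=2 mica=2 pick=5 sprocket=6 stone=5
After 17 (gather 1 mica): cloth=2 mica=3 pick=5 sprocket=6 stone=5
After 18 (consume 5 sprocket): cloth=2 mica=3 pick=5 sprocket=1 stone=5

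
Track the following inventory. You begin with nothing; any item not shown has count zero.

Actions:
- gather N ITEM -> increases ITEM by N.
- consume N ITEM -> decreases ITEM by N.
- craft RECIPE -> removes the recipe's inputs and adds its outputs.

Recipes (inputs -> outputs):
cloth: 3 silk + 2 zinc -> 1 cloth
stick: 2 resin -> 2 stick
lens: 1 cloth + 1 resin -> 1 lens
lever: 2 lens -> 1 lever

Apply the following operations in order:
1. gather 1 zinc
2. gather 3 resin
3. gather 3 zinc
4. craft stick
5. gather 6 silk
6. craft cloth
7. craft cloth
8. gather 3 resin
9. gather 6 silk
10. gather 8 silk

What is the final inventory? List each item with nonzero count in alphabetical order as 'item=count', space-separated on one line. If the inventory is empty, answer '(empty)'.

Answer: cloth=2 resin=4 silk=14 stick=2

Derivation:
After 1 (gather 1 zinc): zinc=1
After 2 (gather 3 resin): resin=3 zinc=1
After 3 (gather 3 zinc): resin=3 zinc=4
After 4 (craft stick): resin=1 stick=2 zinc=4
After 5 (gather 6 silk): resin=1 silk=6 stick=2 zinc=4
After 6 (craft cloth): cloth=1 resin=1 silk=3 stick=2 zinc=2
After 7 (craft cloth): cloth=2 resin=1 stick=2
After 8 (gather 3 resin): cloth=2 resin=4 stick=2
After 9 (gather 6 silk): cloth=2 resin=4 silk=6 stick=2
After 10 (gather 8 silk): cloth=2 resin=4 silk=14 stick=2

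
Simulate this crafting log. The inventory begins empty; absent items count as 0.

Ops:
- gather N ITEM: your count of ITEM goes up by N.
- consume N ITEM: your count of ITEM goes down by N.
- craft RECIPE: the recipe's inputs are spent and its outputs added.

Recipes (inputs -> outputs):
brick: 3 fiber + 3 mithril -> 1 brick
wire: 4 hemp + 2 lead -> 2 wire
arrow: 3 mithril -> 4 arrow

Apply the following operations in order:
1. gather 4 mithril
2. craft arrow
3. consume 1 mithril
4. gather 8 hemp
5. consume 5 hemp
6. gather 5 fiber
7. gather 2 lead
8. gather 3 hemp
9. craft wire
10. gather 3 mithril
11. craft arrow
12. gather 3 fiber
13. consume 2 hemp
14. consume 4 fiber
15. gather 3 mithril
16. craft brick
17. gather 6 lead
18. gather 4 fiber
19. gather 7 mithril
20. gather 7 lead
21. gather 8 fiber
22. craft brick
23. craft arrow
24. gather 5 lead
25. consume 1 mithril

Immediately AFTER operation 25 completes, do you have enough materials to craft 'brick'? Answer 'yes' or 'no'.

Answer: no

Derivation:
After 1 (gather 4 mithril): mithril=4
After 2 (craft arrow): arrow=4 mithril=1
After 3 (consume 1 mithril): arrow=4
After 4 (gather 8 hemp): arrow=4 hemp=8
After 5 (consume 5 hemp): arrow=4 hemp=3
After 6 (gather 5 fiber): arrow=4 fiber=5 hemp=3
After 7 (gather 2 lead): arrow=4 fiber=5 hemp=3 lead=2
After 8 (gather 3 hemp): arrow=4 fiber=5 hemp=6 lead=2
After 9 (craft wire): arrow=4 fiber=5 hemp=2 wire=2
After 10 (gather 3 mithril): arrow=4 fiber=5 hemp=2 mithril=3 wire=2
After 11 (craft arrow): arrow=8 fiber=5 hemp=2 wire=2
After 12 (gather 3 fiber): arrow=8 fiber=8 hemp=2 wire=2
After 13 (consume 2 hemp): arrow=8 fiber=8 wire=2
After 14 (consume 4 fiber): arrow=8 fiber=4 wire=2
After 15 (gather 3 mithril): arrow=8 fiber=4 mithril=3 wire=2
After 16 (craft brick): arrow=8 brick=1 fiber=1 wire=2
After 17 (gather 6 lead): arrow=8 brick=1 fiber=1 lead=6 wire=2
After 18 (gather 4 fiber): arrow=8 brick=1 fiber=5 lead=6 wire=2
After 19 (gather 7 mithril): arrow=8 brick=1 fiber=5 lead=6 mithril=7 wire=2
After 20 (gather 7 lead): arrow=8 brick=1 fiber=5 lead=13 mithril=7 wire=2
After 21 (gather 8 fiber): arrow=8 brick=1 fiber=13 lead=13 mithril=7 wire=2
After 22 (craft brick): arrow=8 brick=2 fiber=10 lead=13 mithril=4 wire=2
After 23 (craft arrow): arrow=12 brick=2 fiber=10 lead=13 mithril=1 wire=2
After 24 (gather 5 lead): arrow=12 brick=2 fiber=10 lead=18 mithril=1 wire=2
After 25 (consume 1 mithril): arrow=12 brick=2 fiber=10 lead=18 wire=2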